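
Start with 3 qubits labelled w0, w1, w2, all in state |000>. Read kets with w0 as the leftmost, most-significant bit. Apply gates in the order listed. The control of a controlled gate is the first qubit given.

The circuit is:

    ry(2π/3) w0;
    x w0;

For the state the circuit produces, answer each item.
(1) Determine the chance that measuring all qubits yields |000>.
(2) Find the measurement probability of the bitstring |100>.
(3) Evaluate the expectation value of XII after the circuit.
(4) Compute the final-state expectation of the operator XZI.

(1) The probability of measuring |000> is 3/4.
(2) Outcome |100> occurs with probability 1/4.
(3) The observable XII averages to sqrt(3)/2.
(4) The observable XZI averages to sqrt(3)/2.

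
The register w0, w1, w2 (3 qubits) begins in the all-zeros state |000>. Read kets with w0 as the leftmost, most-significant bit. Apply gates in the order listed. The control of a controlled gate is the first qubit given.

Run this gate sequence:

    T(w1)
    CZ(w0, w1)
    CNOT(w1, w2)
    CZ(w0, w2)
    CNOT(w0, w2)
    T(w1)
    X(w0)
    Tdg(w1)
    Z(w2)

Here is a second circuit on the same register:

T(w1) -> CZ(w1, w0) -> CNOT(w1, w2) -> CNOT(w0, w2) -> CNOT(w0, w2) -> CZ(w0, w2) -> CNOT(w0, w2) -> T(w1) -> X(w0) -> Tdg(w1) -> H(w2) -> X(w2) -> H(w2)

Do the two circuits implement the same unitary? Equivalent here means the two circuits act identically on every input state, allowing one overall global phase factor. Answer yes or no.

Yes: on every input state the two circuits agree up to one overall phase factor.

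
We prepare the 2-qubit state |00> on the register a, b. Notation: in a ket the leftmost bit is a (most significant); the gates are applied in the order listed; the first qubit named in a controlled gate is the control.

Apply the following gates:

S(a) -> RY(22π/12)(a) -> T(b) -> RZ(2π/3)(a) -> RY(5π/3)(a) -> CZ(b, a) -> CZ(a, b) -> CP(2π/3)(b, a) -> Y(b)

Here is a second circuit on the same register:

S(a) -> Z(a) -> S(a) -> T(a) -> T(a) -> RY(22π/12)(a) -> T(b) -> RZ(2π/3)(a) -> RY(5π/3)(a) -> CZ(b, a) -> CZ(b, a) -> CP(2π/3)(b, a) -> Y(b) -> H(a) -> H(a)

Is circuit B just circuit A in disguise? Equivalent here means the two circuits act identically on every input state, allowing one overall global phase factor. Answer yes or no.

Yes, they are equivalent — the unitaries differ by at most a global phase.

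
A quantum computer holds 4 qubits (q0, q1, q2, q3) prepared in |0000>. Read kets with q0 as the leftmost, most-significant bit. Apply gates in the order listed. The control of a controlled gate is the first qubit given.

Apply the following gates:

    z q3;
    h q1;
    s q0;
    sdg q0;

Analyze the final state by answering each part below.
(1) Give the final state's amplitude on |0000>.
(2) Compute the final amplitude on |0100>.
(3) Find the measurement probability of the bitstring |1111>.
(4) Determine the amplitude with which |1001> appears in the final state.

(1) The amplitude on |0000> is sqrt(2)/2.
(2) |0100> carries amplitude sqrt(2)/2 in the final state.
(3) The probability of measuring |1111> is 0.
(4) |1001> carries amplitude 0 in the final state.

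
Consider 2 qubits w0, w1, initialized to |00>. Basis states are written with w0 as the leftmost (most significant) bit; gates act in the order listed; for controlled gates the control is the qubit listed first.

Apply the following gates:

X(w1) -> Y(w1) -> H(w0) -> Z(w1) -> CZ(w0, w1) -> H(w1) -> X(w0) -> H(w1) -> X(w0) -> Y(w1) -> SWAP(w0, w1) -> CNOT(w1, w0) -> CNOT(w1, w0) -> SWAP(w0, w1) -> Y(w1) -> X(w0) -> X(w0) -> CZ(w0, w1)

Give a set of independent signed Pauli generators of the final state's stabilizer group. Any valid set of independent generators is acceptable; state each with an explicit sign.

One valid set of independent stabilizer generators is +XI, +IZ (any independent generating set of the same group is equally correct). Key observation: steps 9-16 multiply out to the identity, so the circuit reduces to the remaining gates.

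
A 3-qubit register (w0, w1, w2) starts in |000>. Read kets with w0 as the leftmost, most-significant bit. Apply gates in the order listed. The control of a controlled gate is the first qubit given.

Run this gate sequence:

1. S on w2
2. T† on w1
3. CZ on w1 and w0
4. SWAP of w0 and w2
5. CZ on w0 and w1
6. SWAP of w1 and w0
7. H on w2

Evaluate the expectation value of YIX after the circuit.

In the final state, YIX has expectation 0.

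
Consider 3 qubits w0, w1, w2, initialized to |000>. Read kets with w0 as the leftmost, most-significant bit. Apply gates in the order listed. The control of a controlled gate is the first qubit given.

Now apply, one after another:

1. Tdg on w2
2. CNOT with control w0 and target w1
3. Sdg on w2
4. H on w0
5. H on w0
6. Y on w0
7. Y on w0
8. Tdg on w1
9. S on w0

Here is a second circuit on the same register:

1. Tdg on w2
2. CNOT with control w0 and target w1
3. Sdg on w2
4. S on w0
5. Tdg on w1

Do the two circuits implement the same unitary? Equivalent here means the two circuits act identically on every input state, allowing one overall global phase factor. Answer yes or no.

Yes — the two circuits implement the same unitary up to a global phase.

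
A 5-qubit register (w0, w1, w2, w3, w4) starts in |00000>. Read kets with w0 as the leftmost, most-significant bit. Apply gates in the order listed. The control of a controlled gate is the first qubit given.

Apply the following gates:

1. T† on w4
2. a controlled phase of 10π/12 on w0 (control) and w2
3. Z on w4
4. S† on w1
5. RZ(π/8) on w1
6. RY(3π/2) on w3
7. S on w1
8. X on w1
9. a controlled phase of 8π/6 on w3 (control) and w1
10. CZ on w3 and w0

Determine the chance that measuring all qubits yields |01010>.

A full measurement returns |01010> with probability 1/2.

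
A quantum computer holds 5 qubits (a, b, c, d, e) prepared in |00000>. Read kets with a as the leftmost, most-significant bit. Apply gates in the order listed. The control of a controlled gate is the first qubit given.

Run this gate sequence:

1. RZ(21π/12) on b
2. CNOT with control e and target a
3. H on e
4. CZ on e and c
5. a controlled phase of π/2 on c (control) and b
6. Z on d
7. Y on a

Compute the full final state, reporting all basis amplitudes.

The final amplitudes are -sqrt(2)*exp(5*I*pi/8)/2 on |10000>, -sqrt(2)*exp(5*I*pi/8)/2 on |10001>, and 0 on every other basis state.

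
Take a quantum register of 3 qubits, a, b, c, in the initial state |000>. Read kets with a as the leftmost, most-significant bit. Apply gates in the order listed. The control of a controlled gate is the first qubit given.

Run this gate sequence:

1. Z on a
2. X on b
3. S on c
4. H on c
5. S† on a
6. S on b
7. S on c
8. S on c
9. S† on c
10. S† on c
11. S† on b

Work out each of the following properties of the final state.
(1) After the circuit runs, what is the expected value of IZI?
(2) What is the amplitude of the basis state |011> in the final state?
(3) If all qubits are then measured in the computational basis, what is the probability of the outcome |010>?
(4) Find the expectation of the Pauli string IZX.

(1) In the final state, IZI has expectation -1. Key observation: the block from step 6 through step 11 cancels to the identity and can be dropped.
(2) The final state's coefficient on |011> equals sqrt(2)/2.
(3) A full measurement returns |010> with probability 1/2.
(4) In the final state, IZX has expectation -1.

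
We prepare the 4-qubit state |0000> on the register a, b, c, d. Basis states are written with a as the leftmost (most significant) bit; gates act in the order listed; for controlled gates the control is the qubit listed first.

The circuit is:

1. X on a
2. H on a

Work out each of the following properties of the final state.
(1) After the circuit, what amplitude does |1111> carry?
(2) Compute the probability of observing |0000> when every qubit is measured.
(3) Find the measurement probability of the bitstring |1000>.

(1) The final state's coefficient on |1111> equals 0.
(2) The probability of measuring |0000> is 1/2.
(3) The probability of measuring |1000> is 1/2.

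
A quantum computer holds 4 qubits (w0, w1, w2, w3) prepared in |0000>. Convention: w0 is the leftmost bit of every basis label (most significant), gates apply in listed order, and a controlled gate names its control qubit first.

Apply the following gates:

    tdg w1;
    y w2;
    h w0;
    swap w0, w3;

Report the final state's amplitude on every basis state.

The final amplitudes are sqrt(2)*I/2 on |0010>, sqrt(2)*I/2 on |0011>, and 0 on every other basis state.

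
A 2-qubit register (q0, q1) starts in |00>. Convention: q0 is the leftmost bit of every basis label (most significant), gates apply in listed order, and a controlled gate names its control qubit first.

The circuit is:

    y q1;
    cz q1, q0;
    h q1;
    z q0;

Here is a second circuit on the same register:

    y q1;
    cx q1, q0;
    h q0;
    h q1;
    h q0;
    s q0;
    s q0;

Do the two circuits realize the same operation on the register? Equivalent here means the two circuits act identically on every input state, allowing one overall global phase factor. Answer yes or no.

No — the two circuits implement different unitaries, even allowing a global phase.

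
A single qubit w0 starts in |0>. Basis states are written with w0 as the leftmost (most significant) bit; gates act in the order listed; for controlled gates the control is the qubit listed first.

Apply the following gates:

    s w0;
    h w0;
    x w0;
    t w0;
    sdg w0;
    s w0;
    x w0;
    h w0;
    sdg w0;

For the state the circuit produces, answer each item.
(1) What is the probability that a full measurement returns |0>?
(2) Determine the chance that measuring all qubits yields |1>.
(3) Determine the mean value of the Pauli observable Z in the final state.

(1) A full measurement returns |0> with probability sqrt(2)/4 + 1/2.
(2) A full measurement returns |1> with probability 1/2 - sqrt(2)/4.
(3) The observable Z averages to sqrt(2)/2.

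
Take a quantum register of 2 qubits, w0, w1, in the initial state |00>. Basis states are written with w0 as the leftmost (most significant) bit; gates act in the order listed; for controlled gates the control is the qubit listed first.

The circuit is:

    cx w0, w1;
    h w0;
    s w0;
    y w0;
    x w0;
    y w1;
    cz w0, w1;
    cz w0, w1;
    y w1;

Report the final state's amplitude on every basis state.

After the circuit, the state carries amplitude sqrt(2)*I/2 on |00>, 0 on |01>, sqrt(2)/2 on |10>, 0 on |11>. Key observation: gates 6-9 undo each other exactly, leaving only the rest of the circuit to track.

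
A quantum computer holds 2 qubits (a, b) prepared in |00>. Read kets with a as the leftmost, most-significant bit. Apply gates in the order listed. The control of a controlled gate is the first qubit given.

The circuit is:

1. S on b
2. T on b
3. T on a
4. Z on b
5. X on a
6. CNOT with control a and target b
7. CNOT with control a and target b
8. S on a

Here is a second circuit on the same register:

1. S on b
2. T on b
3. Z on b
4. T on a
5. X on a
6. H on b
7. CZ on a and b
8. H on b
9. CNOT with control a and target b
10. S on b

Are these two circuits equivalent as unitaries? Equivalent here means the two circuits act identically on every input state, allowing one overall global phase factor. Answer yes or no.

No — the two circuits implement different unitaries, even allowing a global phase.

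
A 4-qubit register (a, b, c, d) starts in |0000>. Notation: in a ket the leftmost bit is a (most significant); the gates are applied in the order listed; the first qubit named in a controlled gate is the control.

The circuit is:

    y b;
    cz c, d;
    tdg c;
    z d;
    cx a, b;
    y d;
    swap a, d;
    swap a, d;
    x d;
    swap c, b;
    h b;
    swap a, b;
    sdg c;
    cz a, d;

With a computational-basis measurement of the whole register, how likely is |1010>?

Outcome |1010> occurs with probability 1/2.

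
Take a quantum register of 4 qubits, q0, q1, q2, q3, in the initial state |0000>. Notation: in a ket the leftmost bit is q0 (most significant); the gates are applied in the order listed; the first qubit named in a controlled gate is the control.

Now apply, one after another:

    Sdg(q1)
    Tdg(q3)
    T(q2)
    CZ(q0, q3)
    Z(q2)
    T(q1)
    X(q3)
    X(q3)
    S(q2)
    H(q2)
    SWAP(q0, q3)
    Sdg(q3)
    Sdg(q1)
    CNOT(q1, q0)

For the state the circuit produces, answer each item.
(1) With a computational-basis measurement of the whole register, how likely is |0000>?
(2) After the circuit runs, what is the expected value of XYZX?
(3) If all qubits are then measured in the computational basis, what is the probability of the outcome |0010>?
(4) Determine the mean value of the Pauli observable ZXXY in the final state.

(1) The probability of measuring |0000> is 1/2. Key observation: steps 7-8 multiply out to the identity, so the circuit reduces to the remaining gates.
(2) In the final state, XYZX has expectation 0.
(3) The probability of measuring |0010> is 1/2.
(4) In the final state, ZXXY has expectation 0.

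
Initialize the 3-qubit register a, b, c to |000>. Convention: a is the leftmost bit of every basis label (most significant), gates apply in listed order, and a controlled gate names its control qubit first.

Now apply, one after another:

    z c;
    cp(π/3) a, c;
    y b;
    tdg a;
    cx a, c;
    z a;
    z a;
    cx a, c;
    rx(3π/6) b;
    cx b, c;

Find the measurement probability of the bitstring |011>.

Outcome |011> occurs with probability 1/2. Key observation: the block from step 5 through step 8 cancels to the identity and can be dropped.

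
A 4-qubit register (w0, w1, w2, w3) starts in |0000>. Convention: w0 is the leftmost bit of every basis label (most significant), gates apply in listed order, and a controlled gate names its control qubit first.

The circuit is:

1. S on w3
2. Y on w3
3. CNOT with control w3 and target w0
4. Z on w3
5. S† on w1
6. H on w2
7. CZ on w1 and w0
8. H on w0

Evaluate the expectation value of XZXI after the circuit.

In the final state, XZXI has expectation -1.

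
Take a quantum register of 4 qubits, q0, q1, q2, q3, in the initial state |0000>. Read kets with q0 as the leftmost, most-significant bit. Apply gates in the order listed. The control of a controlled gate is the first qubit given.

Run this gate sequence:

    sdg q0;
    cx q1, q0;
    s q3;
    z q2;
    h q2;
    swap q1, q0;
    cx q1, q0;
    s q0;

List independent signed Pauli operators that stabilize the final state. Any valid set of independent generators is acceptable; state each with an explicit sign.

The stabilizer group can be generated by +IIXI, +ZIII, +IZII, +IIIZ, among other valid generating sets.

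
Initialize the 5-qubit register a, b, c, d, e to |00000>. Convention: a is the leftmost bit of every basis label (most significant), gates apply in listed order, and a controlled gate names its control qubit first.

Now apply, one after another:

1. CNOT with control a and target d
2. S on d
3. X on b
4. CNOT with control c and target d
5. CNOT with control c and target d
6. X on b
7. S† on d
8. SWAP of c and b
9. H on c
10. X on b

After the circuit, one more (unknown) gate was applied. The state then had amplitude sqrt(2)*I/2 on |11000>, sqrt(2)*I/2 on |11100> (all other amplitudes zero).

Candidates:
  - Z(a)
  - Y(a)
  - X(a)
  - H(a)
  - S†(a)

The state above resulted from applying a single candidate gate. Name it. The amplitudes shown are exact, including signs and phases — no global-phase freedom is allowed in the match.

The unique candidate consistent with the amplitudes is Y(a). Key observation: steps 2-7 multiply out to the identity, so the circuit reduces to the remaining gates.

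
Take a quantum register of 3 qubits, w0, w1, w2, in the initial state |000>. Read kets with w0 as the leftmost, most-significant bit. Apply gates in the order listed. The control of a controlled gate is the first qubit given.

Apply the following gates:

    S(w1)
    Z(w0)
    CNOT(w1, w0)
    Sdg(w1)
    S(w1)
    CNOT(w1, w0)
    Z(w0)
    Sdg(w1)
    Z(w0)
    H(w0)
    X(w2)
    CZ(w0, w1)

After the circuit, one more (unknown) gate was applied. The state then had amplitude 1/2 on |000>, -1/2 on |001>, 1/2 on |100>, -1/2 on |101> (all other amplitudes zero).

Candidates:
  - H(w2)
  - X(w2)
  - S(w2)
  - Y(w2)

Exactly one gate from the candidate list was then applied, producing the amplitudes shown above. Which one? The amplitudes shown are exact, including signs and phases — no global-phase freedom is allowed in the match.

It was H(w2) that produced the state shown.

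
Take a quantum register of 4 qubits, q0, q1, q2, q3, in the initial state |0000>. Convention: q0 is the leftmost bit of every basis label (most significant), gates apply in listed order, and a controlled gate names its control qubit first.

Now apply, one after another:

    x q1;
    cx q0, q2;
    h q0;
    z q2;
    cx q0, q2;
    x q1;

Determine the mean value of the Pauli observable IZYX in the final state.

The expectation value of IZYX is 0.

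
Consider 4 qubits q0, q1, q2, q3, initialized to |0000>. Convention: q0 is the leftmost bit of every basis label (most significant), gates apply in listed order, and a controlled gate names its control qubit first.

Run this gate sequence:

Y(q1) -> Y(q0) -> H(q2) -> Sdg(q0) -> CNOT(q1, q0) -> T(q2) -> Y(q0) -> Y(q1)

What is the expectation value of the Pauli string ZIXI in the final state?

The observable ZIXI averages to -sqrt(2)/2.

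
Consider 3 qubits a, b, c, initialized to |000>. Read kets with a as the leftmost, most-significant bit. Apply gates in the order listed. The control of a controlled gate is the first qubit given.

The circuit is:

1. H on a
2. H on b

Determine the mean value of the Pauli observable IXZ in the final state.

The expectation value of IXZ is 1.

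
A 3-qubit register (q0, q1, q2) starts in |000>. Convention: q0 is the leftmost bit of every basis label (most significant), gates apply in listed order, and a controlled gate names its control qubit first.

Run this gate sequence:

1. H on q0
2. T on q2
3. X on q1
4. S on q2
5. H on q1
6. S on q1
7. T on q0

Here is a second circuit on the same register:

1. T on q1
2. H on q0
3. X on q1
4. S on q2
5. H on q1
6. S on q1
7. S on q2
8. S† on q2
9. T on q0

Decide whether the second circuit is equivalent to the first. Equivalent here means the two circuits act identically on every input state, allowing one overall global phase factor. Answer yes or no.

No — the two circuits implement different unitaries, even allowing a global phase.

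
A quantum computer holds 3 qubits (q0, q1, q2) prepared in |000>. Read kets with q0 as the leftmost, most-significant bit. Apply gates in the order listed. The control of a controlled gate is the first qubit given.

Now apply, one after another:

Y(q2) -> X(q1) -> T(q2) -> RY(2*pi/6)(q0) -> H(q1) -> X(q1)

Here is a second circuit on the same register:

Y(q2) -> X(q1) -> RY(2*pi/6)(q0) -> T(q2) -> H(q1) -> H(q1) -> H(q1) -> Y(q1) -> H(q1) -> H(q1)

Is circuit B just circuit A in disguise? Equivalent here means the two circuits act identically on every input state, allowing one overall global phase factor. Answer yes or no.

No — the two circuits implement different unitaries, even allowing a global phase.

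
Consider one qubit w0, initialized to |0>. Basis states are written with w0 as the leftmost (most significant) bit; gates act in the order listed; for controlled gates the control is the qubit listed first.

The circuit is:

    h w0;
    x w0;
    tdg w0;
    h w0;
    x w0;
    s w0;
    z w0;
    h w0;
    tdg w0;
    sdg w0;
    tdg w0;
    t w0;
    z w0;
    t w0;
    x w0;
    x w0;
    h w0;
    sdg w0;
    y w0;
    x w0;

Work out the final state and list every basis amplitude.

After the circuit, the state carries amplitude (-1 - I)*exp(I*pi/4)/2 on |0>, -1/2 + I/2 on |1>.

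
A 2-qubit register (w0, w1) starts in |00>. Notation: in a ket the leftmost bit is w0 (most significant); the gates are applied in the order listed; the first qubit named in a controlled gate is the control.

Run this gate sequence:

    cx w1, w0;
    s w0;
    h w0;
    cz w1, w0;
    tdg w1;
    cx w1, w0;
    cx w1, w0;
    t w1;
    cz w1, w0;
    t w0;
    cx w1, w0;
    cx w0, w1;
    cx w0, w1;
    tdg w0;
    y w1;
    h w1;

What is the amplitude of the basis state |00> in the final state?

|00> carries amplitude I/2 in the final state. Key observation: the block from step 4 through step 9 cancels to the identity and can be dropped.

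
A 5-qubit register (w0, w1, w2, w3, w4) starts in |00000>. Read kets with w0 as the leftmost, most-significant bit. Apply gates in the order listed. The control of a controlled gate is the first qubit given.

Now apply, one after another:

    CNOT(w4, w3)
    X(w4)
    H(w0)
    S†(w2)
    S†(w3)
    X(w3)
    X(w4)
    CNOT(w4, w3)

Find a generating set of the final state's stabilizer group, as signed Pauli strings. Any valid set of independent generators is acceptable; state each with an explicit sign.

The final state is stabilized by the group generated by +XIIII, +IZIII, +IIZII, -IIIZI, +IIIIZ; other independent generating sets are equally valid.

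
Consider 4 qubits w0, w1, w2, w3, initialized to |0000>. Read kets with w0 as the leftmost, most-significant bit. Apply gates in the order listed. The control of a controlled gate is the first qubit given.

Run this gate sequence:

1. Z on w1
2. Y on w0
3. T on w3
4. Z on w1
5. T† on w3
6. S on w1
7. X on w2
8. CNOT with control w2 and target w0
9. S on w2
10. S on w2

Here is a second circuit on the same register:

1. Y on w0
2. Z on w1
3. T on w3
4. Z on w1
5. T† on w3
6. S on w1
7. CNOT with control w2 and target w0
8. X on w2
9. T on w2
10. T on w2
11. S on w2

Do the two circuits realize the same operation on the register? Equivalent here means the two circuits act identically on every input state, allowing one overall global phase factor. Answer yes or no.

No — the two circuits implement different unitaries, even allowing a global phase.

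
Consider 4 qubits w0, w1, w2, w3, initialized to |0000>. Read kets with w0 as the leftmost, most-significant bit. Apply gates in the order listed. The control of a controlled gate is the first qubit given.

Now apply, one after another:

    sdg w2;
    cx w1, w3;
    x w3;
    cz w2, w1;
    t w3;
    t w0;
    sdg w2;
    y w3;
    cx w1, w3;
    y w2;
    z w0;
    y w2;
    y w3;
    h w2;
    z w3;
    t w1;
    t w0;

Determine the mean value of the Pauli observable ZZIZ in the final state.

In the final state, ZZIZ has expectation -1.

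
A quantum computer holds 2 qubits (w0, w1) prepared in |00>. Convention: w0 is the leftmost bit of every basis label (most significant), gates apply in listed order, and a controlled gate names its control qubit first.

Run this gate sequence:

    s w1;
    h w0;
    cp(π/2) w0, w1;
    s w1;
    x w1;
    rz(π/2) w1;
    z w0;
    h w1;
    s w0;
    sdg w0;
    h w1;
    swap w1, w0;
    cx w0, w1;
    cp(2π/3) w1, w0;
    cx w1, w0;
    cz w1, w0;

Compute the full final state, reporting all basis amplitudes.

After the circuit, the state carries amplitude 0 on |00>, sqrt(2)*exp(11*I*pi/12)/2 on |01>, -sqrt(2)*exp(I*pi/4)/2 on |10>, 0 on |11>. Key observation: steps 8-11 multiply out to the identity, so the circuit reduces to the remaining gates.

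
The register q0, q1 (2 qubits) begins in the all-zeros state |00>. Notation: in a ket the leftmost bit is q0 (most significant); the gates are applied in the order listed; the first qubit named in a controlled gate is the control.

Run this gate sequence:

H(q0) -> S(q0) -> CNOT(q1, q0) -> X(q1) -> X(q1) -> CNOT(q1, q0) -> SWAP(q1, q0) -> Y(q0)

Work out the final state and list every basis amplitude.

After the circuit, the state carries amplitude 0 on |00>, 0 on |01>, sqrt(2)*I/2 on |10>, -sqrt(2)/2 on |11>. Key observation: the block from step 3 through step 6 cancels to the identity and can be dropped.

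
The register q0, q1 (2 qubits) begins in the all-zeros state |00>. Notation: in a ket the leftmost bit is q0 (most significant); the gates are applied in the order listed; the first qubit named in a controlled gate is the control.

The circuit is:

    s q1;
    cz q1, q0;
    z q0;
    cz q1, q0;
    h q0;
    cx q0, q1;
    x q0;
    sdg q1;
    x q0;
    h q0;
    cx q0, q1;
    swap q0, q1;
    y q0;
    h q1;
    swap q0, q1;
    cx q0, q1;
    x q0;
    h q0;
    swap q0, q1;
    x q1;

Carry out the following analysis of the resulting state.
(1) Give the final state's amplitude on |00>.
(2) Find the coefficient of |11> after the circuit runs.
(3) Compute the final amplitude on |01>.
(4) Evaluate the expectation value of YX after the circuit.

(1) The final state's coefficient on |00> equals 1/2 + I/2.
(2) |11> carries amplitude -1/2 + I/2 in the final state.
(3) The amplitude on |01> is 0.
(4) In the final state, YX has expectation 1.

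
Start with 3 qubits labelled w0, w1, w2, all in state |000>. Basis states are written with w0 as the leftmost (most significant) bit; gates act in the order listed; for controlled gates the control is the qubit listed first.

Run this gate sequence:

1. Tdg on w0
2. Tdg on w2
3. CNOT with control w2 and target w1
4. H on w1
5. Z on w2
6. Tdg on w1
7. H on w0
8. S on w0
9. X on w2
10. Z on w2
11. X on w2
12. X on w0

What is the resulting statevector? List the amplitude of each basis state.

The resulting statevector has amplitude -I/2 on |000>, 0 on |001>, -exp(I*pi/4)/2 on |010>, 0 on |011>, -1/2 on |100>, 0 on |101>, exp(3*I*pi/4)/2 on |110>, 0 on |111>.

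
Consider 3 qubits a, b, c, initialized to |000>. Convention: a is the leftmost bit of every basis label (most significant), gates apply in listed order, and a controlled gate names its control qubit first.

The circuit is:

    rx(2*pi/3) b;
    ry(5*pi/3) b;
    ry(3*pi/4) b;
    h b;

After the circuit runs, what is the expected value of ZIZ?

The expectation value of ZIZ is 1.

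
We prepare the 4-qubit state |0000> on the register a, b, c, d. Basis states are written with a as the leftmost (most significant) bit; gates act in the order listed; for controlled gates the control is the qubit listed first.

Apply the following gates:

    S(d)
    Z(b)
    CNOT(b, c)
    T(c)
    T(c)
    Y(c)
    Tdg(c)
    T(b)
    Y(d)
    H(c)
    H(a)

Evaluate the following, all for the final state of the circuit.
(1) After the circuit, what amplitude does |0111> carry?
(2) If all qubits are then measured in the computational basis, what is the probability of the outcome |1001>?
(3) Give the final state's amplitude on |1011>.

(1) The final state's coefficient on |0111> equals 0.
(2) A full measurement returns |1001> with probability 1/4.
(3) The final state's coefficient on |1011> equals -exp(3*I*pi/4)/2.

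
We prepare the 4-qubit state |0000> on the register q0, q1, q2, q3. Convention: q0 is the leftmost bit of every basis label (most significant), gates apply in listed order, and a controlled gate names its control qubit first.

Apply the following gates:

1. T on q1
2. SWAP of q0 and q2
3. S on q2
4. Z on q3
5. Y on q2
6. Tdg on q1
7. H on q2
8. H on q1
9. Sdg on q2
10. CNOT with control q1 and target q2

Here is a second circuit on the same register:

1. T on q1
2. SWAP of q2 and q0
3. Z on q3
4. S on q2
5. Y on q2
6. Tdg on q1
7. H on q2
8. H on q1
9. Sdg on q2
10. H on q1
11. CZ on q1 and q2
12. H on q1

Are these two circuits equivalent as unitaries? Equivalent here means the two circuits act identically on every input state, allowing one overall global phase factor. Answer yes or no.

No — the two circuits implement different unitaries, even allowing a global phase.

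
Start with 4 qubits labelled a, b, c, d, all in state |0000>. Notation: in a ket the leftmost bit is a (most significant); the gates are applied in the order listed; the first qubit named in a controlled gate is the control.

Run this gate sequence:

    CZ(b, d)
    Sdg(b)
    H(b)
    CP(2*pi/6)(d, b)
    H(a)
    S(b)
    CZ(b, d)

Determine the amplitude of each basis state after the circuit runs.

The final amplitudes are 1/2 on |0000>, I/2 on |0100>, 1/2 on |1000>, I/2 on |1100>, and 0 on every other basis state.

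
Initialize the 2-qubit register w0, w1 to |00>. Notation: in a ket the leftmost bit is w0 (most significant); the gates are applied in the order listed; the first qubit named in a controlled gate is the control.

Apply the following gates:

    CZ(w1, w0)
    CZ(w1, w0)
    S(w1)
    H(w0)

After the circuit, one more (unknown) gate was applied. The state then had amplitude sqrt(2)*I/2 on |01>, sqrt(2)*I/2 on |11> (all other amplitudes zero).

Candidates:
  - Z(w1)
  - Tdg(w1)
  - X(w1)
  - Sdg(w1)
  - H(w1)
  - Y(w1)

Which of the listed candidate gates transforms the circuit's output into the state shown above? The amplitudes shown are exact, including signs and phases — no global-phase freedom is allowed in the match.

It was Y(w1) that produced the state shown. Key observation: gates 1-2 undo each other exactly, leaving only the rest of the circuit to track.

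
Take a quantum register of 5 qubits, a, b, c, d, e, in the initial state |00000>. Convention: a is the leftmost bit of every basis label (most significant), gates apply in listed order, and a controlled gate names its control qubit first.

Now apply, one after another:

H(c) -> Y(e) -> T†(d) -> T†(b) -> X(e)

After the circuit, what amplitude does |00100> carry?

|00100> carries amplitude sqrt(2)*I/2 in the final state.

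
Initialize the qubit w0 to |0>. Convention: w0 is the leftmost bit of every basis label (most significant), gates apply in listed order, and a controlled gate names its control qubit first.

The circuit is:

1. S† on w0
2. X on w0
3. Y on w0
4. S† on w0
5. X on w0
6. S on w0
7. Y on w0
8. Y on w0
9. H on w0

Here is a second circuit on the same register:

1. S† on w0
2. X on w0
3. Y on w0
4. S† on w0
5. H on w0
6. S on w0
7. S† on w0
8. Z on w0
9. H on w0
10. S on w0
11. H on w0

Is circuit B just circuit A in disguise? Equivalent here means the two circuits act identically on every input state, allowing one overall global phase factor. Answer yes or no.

Yes, they are equivalent — the unitaries differ by at most a global phase.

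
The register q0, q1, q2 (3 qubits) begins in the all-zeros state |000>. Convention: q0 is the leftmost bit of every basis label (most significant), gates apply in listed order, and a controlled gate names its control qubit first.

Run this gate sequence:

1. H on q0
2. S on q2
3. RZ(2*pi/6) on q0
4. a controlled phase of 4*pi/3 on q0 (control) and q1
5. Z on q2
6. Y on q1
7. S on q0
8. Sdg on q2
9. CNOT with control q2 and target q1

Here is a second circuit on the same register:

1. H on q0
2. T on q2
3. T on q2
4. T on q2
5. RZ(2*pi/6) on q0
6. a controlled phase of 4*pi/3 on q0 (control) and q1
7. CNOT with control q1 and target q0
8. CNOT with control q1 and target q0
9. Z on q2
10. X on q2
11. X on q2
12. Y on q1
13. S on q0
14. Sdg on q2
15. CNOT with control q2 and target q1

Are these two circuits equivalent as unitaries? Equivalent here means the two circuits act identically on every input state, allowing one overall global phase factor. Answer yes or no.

No — the two circuits implement different unitaries, even allowing a global phase.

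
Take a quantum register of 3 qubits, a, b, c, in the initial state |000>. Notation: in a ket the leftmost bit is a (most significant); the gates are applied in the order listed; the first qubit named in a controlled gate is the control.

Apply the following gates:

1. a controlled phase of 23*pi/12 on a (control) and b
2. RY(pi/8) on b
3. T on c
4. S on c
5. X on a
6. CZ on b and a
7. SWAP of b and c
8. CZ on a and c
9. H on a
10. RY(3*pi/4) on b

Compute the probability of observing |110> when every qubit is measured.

The probability of measuring |110> is (sqrt(2) + 2)*(sqrt(sqrt(2) + 2) + 2)/32.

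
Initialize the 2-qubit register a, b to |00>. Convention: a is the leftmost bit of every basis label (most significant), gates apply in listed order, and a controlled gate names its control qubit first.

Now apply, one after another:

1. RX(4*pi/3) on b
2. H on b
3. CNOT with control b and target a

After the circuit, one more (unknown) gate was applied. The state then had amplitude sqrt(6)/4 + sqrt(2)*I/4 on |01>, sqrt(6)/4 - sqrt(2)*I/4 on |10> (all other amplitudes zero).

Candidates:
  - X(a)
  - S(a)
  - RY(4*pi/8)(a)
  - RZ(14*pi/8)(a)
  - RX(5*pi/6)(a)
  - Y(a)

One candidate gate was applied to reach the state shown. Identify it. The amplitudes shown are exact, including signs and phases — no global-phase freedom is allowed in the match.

The applied gate was Y(a).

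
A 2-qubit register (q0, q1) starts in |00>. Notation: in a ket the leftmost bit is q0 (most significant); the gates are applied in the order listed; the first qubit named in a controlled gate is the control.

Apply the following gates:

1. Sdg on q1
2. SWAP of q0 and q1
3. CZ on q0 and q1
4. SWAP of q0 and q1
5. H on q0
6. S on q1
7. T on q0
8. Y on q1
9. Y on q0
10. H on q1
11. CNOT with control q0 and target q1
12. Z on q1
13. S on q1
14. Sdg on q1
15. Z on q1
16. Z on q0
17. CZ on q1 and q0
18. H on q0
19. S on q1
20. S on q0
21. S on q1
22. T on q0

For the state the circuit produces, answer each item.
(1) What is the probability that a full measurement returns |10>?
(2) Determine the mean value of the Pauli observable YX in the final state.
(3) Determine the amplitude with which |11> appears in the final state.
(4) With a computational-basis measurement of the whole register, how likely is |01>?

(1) The probability of measuring |10> is sqrt(2)/8 + 1/4.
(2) The expectation value of YX is sqrt(2)/2.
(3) The final state's coefficient on |11> equals sqrt(2)*(-1 - exp(3*I*pi/4))/4.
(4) Outcome |01> occurs with probability sqrt(2)/8 + 1/4.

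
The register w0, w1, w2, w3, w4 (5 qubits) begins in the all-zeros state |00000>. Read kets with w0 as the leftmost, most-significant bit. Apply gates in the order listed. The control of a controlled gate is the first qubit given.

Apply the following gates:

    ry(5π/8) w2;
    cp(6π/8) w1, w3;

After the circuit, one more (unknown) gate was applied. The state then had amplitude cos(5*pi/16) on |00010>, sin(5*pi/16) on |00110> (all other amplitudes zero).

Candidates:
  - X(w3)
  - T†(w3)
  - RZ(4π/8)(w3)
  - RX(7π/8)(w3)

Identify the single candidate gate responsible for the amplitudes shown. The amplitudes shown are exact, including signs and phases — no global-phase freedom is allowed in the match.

The unique candidate consistent with the amplitudes is X(w3).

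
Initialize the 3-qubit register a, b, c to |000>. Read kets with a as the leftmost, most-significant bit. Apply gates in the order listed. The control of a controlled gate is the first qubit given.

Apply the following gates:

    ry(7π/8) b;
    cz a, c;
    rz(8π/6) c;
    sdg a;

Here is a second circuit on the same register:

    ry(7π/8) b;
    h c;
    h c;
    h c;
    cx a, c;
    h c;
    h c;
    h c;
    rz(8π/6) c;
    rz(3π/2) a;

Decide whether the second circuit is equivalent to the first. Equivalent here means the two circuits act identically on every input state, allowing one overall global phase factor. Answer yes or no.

Yes — the two circuits implement the same unitary up to a global phase.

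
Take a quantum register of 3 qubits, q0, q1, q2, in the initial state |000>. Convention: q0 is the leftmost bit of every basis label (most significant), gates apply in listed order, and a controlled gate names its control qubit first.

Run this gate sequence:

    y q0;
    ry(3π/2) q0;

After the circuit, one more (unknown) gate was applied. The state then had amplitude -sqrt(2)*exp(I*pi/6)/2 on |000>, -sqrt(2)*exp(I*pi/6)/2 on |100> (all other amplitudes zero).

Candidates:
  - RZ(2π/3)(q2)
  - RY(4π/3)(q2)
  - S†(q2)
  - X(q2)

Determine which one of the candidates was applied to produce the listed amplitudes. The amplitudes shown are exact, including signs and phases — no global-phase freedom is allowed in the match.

The applied gate was RZ(2π/3)(q2).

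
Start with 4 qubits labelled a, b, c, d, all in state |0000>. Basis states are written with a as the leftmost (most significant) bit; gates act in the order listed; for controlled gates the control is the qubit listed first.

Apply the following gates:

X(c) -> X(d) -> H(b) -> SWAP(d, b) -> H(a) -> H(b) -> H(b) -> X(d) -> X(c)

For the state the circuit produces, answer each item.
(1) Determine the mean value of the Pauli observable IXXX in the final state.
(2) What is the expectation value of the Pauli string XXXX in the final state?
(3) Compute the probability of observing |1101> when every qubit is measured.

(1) In the final state, IXXX has expectation 0.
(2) The observable XXXX averages to 0.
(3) A full measurement returns |1101> with probability 1/4.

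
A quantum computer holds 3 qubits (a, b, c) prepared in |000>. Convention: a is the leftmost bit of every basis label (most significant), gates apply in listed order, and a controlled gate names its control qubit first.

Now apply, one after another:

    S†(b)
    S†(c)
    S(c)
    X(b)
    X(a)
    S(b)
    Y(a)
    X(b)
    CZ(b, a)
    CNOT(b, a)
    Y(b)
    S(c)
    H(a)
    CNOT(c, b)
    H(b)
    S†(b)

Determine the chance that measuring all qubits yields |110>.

Outcome |110> occurs with probability 1/4.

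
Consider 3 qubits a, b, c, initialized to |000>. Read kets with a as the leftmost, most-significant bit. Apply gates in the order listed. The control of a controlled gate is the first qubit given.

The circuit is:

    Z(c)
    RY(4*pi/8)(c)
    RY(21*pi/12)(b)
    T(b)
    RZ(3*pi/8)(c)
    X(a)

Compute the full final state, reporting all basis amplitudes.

The resulting statevector has amplitude 0 on |000>, 0 on |001>, 0 on |010>, 0 on |011>, sqrt(2*sqrt(2) + 4)*exp(13*I*pi/16)/4 on |100>, -sqrt(2*sqrt(2) + 4)*exp(3*I*pi/16)/4 on |101>, sqrt(4 - 2*sqrt(2))*exp(I*pi/16)/4 on |110>, sqrt(4 - 2*sqrt(2))*exp(7*I*pi/16)/4 on |111>.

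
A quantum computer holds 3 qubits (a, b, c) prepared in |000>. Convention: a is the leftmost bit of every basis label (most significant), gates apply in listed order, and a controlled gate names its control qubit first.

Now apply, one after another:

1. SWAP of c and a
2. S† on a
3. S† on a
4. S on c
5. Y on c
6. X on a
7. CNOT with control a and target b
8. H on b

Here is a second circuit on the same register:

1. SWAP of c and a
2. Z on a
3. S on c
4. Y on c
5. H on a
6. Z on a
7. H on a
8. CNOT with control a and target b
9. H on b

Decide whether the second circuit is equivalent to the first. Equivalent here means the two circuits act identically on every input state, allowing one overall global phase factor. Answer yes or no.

Yes, they are equivalent — the unitaries differ by at most a global phase.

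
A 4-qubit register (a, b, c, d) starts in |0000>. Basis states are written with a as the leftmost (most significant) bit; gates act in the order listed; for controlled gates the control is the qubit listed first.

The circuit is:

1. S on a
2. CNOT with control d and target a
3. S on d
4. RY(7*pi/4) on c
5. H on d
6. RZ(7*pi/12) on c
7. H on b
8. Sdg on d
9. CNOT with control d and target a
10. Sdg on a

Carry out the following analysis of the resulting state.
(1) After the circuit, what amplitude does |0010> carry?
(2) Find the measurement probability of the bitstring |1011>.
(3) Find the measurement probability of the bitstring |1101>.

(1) The final state's coefficient on |0010> equals sqrt(2 - sqrt(2))*exp(7*I*pi/24)/4.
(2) Outcome |1011> occurs with probability 1/8 - sqrt(2)/16.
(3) Outcome |1101> occurs with probability sqrt(2)/16 + 1/8.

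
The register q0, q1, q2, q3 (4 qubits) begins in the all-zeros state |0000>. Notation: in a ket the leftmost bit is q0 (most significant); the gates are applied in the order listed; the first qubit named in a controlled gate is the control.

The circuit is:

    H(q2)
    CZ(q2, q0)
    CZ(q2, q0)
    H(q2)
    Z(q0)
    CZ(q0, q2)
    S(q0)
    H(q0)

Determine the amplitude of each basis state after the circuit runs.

After the circuit, the state carries amplitude sqrt(2)/2 on |0000>, sqrt(2)/2 on |1000>, and 0 on every other basis state. Key observation: gates 1-4 undo each other exactly, leaving only the rest of the circuit to track.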